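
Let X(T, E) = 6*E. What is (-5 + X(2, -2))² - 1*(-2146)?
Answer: 2435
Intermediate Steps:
(-5 + X(2, -2))² - 1*(-2146) = (-5 + 6*(-2))² - 1*(-2146) = (-5 - 12)² + 2146 = (-17)² + 2146 = 289 + 2146 = 2435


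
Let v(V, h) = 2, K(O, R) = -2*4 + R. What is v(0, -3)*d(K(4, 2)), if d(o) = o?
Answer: -12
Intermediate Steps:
K(O, R) = -8 + R
v(0, -3)*d(K(4, 2)) = 2*(-8 + 2) = 2*(-6) = -12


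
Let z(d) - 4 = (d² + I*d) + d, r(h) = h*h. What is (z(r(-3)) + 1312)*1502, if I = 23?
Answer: 2422726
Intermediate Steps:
r(h) = h²
z(d) = 4 + d² + 24*d (z(d) = 4 + ((d² + 23*d) + d) = 4 + (d² + 24*d) = 4 + d² + 24*d)
(z(r(-3)) + 1312)*1502 = ((4 + ((-3)²)² + 24*(-3)²) + 1312)*1502 = ((4 + 9² + 24*9) + 1312)*1502 = ((4 + 81 + 216) + 1312)*1502 = (301 + 1312)*1502 = 1613*1502 = 2422726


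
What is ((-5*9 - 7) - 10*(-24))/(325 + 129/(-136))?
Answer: 25568/44071 ≈ 0.58015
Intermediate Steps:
((-5*9 - 7) - 10*(-24))/(325 + 129/(-136)) = ((-45 - 7) + 240)/(325 + 129*(-1/136)) = (-52 + 240)/(325 - 129/136) = 188/(44071/136) = 188*(136/44071) = 25568/44071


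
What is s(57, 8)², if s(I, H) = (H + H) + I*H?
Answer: 222784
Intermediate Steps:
s(I, H) = 2*H + H*I
s(57, 8)² = (8*(2 + 57))² = (8*59)² = 472² = 222784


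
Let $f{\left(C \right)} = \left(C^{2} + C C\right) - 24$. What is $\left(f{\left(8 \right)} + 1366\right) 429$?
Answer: $630630$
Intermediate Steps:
$f{\left(C \right)} = -24 + 2 C^{2}$ ($f{\left(C \right)} = \left(C^{2} + C^{2}\right) - 24 = 2 C^{2} - 24 = -24 + 2 C^{2}$)
$\left(f{\left(8 \right)} + 1366\right) 429 = \left(\left(-24 + 2 \cdot 8^{2}\right) + 1366\right) 429 = \left(\left(-24 + 2 \cdot 64\right) + 1366\right) 429 = \left(\left(-24 + 128\right) + 1366\right) 429 = \left(104 + 1366\right) 429 = 1470 \cdot 429 = 630630$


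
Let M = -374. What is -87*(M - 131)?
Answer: 43935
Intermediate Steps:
-87*(M - 131) = -87*(-374 - 131) = -87*(-505) = 43935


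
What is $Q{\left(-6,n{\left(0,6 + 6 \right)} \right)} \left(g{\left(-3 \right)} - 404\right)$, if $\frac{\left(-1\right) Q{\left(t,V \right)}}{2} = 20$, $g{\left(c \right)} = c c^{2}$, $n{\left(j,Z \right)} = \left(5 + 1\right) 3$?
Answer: $17240$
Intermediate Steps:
$n{\left(j,Z \right)} = 18$ ($n{\left(j,Z \right)} = 6 \cdot 3 = 18$)
$g{\left(c \right)} = c^{3}$
$Q{\left(t,V \right)} = -40$ ($Q{\left(t,V \right)} = \left(-2\right) 20 = -40$)
$Q{\left(-6,n{\left(0,6 + 6 \right)} \right)} \left(g{\left(-3 \right)} - 404\right) = - 40 \left(\left(-3\right)^{3} - 404\right) = - 40 \left(-27 - 404\right) = \left(-40\right) \left(-431\right) = 17240$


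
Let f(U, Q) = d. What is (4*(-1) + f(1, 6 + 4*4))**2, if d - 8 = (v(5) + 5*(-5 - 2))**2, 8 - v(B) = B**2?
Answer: 7333264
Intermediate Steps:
v(B) = 8 - B**2
d = 2712 (d = 8 + ((8 - 1*5**2) + 5*(-5 - 2))**2 = 8 + ((8 - 1*25) + 5*(-7))**2 = 8 + ((8 - 25) - 35)**2 = 8 + (-17 - 35)**2 = 8 + (-52)**2 = 8 + 2704 = 2712)
f(U, Q) = 2712
(4*(-1) + f(1, 6 + 4*4))**2 = (4*(-1) + 2712)**2 = (-4 + 2712)**2 = 2708**2 = 7333264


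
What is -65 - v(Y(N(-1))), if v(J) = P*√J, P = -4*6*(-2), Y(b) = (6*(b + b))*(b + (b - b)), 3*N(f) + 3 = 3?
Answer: -65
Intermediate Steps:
N(f) = 0 (N(f) = -1 + (⅓)*3 = -1 + 1 = 0)
Y(b) = 12*b² (Y(b) = (6*(2*b))*(b + 0) = (12*b)*b = 12*b²)
P = 48 (P = -24*(-2) = 48)
v(J) = 48*√J
-65 - v(Y(N(-1))) = -65 - 48*√(12*0²) = -65 - 48*√(12*0) = -65 - 48*√0 = -65 - 48*0 = -65 - 1*0 = -65 + 0 = -65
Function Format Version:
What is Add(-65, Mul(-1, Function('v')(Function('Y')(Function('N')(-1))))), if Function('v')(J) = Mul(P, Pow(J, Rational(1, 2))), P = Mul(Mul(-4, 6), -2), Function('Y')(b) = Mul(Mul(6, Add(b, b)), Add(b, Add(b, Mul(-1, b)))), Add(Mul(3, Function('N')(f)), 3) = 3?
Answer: -65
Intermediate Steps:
Function('N')(f) = 0 (Function('N')(f) = Add(-1, Mul(Rational(1, 3), 3)) = Add(-1, 1) = 0)
Function('Y')(b) = Mul(12, Pow(b, 2)) (Function('Y')(b) = Mul(Mul(6, Mul(2, b)), Add(b, 0)) = Mul(Mul(12, b), b) = Mul(12, Pow(b, 2)))
P = 48 (P = Mul(-24, -2) = 48)
Function('v')(J) = Mul(48, Pow(J, Rational(1, 2)))
Add(-65, Mul(-1, Function('v')(Function('Y')(Function('N')(-1))))) = Add(-65, Mul(-1, Mul(48, Pow(Mul(12, Pow(0, 2)), Rational(1, 2))))) = Add(-65, Mul(-1, Mul(48, Pow(Mul(12, 0), Rational(1, 2))))) = Add(-65, Mul(-1, Mul(48, Pow(0, Rational(1, 2))))) = Add(-65, Mul(-1, Mul(48, 0))) = Add(-65, Mul(-1, 0)) = Add(-65, 0) = -65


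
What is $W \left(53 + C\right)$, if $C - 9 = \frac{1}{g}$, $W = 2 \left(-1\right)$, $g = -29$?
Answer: $- \frac{3594}{29} \approx -123.93$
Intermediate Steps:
$W = -2$
$C = \frac{260}{29}$ ($C = 9 + \frac{1}{-29} = 9 - \frac{1}{29} = \frac{260}{29} \approx 8.9655$)
$W \left(53 + C\right) = - 2 \left(53 + \frac{260}{29}\right) = \left(-2\right) \frac{1797}{29} = - \frac{3594}{29}$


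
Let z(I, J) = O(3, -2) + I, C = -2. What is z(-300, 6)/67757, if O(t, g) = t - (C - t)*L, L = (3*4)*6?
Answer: 63/67757 ≈ 0.00092979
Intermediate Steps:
L = 72 (L = 12*6 = 72)
O(t, g) = 144 + 73*t (O(t, g) = t - (-2 - t)*72 = t - (-144 - 72*t) = t + (144 + 72*t) = 144 + 73*t)
z(I, J) = 363 + I (z(I, J) = (144 + 73*3) + I = (144 + 219) + I = 363 + I)
z(-300, 6)/67757 = (363 - 300)/67757 = 63*(1/67757) = 63/67757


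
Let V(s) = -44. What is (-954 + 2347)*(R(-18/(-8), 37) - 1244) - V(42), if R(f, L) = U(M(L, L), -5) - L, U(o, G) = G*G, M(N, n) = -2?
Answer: -1749564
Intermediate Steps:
U(o, G) = G²
R(f, L) = 25 - L (R(f, L) = (-5)² - L = 25 - L)
(-954 + 2347)*(R(-18/(-8), 37) - 1244) - V(42) = (-954 + 2347)*((25 - 1*37) - 1244) - 1*(-44) = 1393*((25 - 37) - 1244) + 44 = 1393*(-12 - 1244) + 44 = 1393*(-1256) + 44 = -1749608 + 44 = -1749564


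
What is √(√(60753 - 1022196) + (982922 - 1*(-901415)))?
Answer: √(1884337 + 3*I*√106827) ≈ 1372.7 + 0.357*I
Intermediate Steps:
√(√(60753 - 1022196) + (982922 - 1*(-901415))) = √(√(-961443) + (982922 + 901415)) = √(3*I*√106827 + 1884337) = √(1884337 + 3*I*√106827)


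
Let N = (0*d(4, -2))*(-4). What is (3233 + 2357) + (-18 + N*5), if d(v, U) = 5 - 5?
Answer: 5572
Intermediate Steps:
d(v, U) = 0
N = 0 (N = (0*0)*(-4) = 0*(-4) = 0)
(3233 + 2357) + (-18 + N*5) = (3233 + 2357) + (-18 + 0*5) = 5590 + (-18 + 0) = 5590 - 18 = 5572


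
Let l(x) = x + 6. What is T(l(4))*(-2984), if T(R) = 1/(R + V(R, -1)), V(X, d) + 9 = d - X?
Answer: 1492/5 ≈ 298.40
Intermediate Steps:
V(X, d) = -9 + d - X (V(X, d) = -9 + (d - X) = -9 + d - X)
l(x) = 6 + x
T(R) = -⅒ (T(R) = 1/(R + (-9 - 1 - R)) = 1/(R + (-10 - R)) = 1/(-10) = -⅒)
T(l(4))*(-2984) = -⅒*(-2984) = 1492/5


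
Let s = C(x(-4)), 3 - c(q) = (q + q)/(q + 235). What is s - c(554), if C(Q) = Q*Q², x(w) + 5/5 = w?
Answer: -99884/789 ≈ -126.60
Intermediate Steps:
x(w) = -1 + w
C(Q) = Q³
c(q) = 3 - 2*q/(235 + q) (c(q) = 3 - (q + q)/(q + 235) = 3 - 2*q/(235 + q))
s = -125 (s = (-1 - 4)³ = (-5)³ = -125)
s - c(554) = -125 - (705 + 554)/(235 + 554) = -125 - 1259/789 = -99884/789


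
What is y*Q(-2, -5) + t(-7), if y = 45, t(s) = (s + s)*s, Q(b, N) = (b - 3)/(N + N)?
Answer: 241/2 ≈ 120.50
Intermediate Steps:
Q(b, N) = (-3 + b)/(2*N) (Q(b, N) = (-3 + b)/((2*N)) = (-3 + b)*(1/(2*N)) = (-3 + b)/(2*N))
t(s) = 2*s**2 (t(s) = (2*s)*s = 2*s**2)
y*Q(-2, -5) + t(-7) = 45*((1/2)*(-3 - 2)/(-5)) + 2*(-7)**2 = 45*((1/2)*(-1/5)*(-5)) + 2*49 = 45*(1/2) + 98 = 45/2 + 98 = 241/2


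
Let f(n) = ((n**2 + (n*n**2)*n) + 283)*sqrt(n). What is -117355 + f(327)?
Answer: -117355 + 11433918253*sqrt(327) ≈ 2.0676e+11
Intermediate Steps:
f(n) = sqrt(n)*(283 + n**2 + n**4) (f(n) = ((n**2 + n**3*n) + 283)*sqrt(n) = ((n**2 + n**4) + 283)*sqrt(n) = (283 + n**2 + n**4)*sqrt(n) = sqrt(n)*(283 + n**2 + n**4))
-117355 + f(327) = -117355 + sqrt(327)*(283 + 327**2 + 327**4) = -117355 + sqrt(327)*(283 + 106929 + 11433811041) = -117355 + sqrt(327)*11433918253 = -117355 + 11433918253*sqrt(327)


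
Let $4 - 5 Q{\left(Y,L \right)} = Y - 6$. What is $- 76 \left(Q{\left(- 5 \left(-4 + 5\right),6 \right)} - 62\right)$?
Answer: $4484$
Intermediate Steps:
$Q{\left(Y,L \right)} = 2 - \frac{Y}{5}$ ($Q{\left(Y,L \right)} = \frac{4}{5} - \frac{Y - 6}{5} = \frac{4}{5} - \frac{-6 + Y}{5} = \frac{4}{5} - \left(- \frac{6}{5} + \frac{Y}{5}\right) = 2 - \frac{Y}{5}$)
$- 76 \left(Q{\left(- 5 \left(-4 + 5\right),6 \right)} - 62\right) = - 76 \left(\left(2 - \frac{\left(-5\right) \left(-4 + 5\right)}{5}\right) - 62\right) = - 76 \left(\left(2 - \frac{\left(-5\right) 1}{5}\right) - 62\right) = - 76 \left(\left(2 - -1\right) - 62\right) = - 76 \left(\left(2 + 1\right) - 62\right) = - 76 \left(3 - 62\right) = \left(-76\right) \left(-59\right) = 4484$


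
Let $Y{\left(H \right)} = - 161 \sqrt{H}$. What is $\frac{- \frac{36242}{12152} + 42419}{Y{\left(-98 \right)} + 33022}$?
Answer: $\frac{4255210346453}{3320511950196} + \frac{5927553629 i \sqrt{2}}{135531100008} \approx 1.2815 + 0.061852 i$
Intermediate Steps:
$\frac{- \frac{36242}{12152} + 42419}{Y{\left(-98 \right)} + 33022} = \frac{- \frac{36242}{12152} + 42419}{- 161 \sqrt{-98} + 33022} = \frac{\left(-36242\right) \frac{1}{12152} + 42419}{- 161 \cdot 7 i \sqrt{2} + 33022} = \frac{- \frac{18121}{6076} + 42419}{- 1127 i \sqrt{2} + 33022} = \frac{257719723}{6076 \left(33022 - 1127 i \sqrt{2}\right)}$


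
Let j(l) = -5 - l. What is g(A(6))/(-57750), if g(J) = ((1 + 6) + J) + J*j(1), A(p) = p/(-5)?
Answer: -13/57750 ≈ -0.00022511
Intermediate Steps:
A(p) = -p/5 (A(p) = p*(-⅕) = -p/5)
g(J) = 7 - 5*J (g(J) = ((1 + 6) + J) + J*(-5 - 1*1) = (7 + J) + J*(-5 - 1) = (7 + J) + J*(-6) = (7 + J) - 6*J = 7 - 5*J)
g(A(6))/(-57750) = (7 - (-1)*6)/(-57750) = (7 - 5*(-6/5))*(-1/57750) = (7 + 6)*(-1/57750) = 13*(-1/57750) = -13/57750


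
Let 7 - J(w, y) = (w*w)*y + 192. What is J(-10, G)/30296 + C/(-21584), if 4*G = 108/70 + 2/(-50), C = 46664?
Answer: -16331835/7528556 ≈ -2.1693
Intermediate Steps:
G = 263/700 (G = (108/70 + 2/(-50))/4 = (108*(1/70) + 2*(-1/50))/4 = (54/35 - 1/25)/4 = (¼)*(263/175) = 263/700 ≈ 0.37571)
J(w, y) = -185 - y*w² (J(w, y) = 7 - ((w*w)*y + 192) = 7 - (w²*y + 192) = 7 - (y*w² + 192) = 7 - (192 + y*w²) = 7 + (-192 - y*w²) = -185 - y*w²)
J(-10, G)/30296 + C/(-21584) = (-185 - 1*263/700*(-10)²)/30296 + 46664/(-21584) = (-185 - 1*263/700*100)*(1/30296) + 46664*(-1/21584) = (-185 - 263/7)*(1/30296) - 307/142 = -1558/7*1/30296 - 307/142 = -779/106036 - 307/142 = -16331835/7528556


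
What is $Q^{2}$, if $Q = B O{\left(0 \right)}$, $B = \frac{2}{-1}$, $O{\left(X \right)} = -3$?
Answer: $36$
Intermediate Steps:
$B = -2$ ($B = 2 \left(-1\right) = -2$)
$Q = 6$ ($Q = \left(-2\right) \left(-3\right) = 6$)
$Q^{2} = 6^{2} = 36$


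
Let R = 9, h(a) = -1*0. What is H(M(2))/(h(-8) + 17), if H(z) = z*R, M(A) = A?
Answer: 18/17 ≈ 1.0588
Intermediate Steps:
h(a) = 0
H(z) = 9*z (H(z) = z*9 = 9*z)
H(M(2))/(h(-8) + 17) = (9*2)/(0 + 17) = 18/17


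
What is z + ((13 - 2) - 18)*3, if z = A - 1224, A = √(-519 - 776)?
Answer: -1245 + I*√1295 ≈ -1245.0 + 35.986*I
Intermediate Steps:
A = I*√1295 (A = √(-1295) = I*√1295 ≈ 35.986*I)
z = -1224 + I*√1295 (z = I*√1295 - 1224 = -1224 + I*√1295 ≈ -1224.0 + 35.986*I)
z + ((13 - 2) - 18)*3 = (-1224 + I*√1295) + ((13 - 2) - 18)*3 = (-1224 + I*√1295) + (11 - 18)*3 = (-1224 + I*√1295) - 7*3 = (-1224 + I*√1295) - 21 = -1245 + I*√1295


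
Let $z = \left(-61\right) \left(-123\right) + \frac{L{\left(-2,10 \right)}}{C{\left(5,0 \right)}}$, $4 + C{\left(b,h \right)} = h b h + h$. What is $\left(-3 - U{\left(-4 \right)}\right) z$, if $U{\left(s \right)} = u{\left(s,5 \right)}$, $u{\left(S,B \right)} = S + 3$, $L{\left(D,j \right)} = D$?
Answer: $-15007$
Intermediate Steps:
$u{\left(S,B \right)} = 3 + S$
$C{\left(b,h \right)} = -4 + h + b h^{2}$ ($C{\left(b,h \right)} = -4 + \left(h b h + h\right) = -4 + \left(b h h + h\right) = -4 + \left(b h^{2} + h\right) = -4 + \left(h + b h^{2}\right) = -4 + h + b h^{2}$)
$U{\left(s \right)} = 3 + s$
$z = \frac{15007}{2}$ ($z = \left(-61\right) \left(-123\right) - \frac{2}{-4 + 0 + 5 \cdot 0^{2}} = 7503 - \frac{2}{-4 + 0 + 5 \cdot 0} = 7503 - \frac{2}{-4 + 0 + 0} = 7503 - \frac{2}{-4} = 7503 - - \frac{1}{2} = 7503 + \frac{1}{2} = \frac{15007}{2} \approx 7503.5$)
$\left(-3 - U{\left(-4 \right)}\right) z = \left(-3 - \left(3 - 4\right)\right) \frac{15007}{2} = \left(-3 - -1\right) \frac{15007}{2} = \left(-3 + 1\right) \frac{15007}{2} = \left(-2\right) \frac{15007}{2} = -15007$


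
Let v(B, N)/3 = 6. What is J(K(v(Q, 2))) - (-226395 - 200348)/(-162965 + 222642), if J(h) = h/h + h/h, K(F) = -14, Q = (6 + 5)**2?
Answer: 546097/59677 ≈ 9.1509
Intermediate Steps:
Q = 121 (Q = 11**2 = 121)
v(B, N) = 18 (v(B, N) = 3*6 = 18)
J(h) = 2 (J(h) = 1 + 1 = 2)
J(K(v(Q, 2))) - (-226395 - 200348)/(-162965 + 222642) = 2 - (-226395 - 200348)/(-162965 + 222642) = 2 - (-426743)/59677 = 2 - 1*(-426743/59677) = 2 + 426743/59677 = 546097/59677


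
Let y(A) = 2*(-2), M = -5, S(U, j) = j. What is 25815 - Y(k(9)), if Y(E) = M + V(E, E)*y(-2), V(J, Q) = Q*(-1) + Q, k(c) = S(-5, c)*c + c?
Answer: 25820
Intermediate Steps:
y(A) = -4
k(c) = c + c² (k(c) = c*c + c = c² + c = c + c²)
V(J, Q) = 0 (V(J, Q) = -Q + Q = 0)
Y(E) = -5 (Y(E) = -5 + 0*(-4) = -5 + 0 = -5)
25815 - Y(k(9)) = 25815 - 1*(-5) = 25815 + 5 = 25820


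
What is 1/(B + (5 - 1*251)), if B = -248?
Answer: -1/494 ≈ -0.0020243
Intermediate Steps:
1/(B + (5 - 1*251)) = 1/(-248 + (5 - 1*251)) = 1/(-248 + (5 - 251)) = 1/(-248 - 246) = 1/(-494) = -1/494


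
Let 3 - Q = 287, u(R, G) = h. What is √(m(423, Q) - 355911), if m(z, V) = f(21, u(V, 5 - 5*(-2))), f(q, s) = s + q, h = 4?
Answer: I*√355886 ≈ 596.56*I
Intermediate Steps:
u(R, G) = 4
f(q, s) = q + s
Q = -284 (Q = 3 - 1*287 = 3 - 287 = -284)
m(z, V) = 25 (m(z, V) = 21 + 4 = 25)
√(m(423, Q) - 355911) = √(25 - 355911) = √(-355886) = I*√355886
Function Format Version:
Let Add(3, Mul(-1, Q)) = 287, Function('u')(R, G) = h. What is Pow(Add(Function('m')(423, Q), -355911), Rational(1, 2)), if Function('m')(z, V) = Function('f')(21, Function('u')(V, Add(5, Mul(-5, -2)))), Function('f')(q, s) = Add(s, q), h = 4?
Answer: Mul(I, Pow(355886, Rational(1, 2))) ≈ Mul(596.56, I)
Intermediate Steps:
Function('u')(R, G) = 4
Function('f')(q, s) = Add(q, s)
Q = -284 (Q = Add(3, Mul(-1, 287)) = Add(3, -287) = -284)
Function('m')(z, V) = 25 (Function('m')(z, V) = Add(21, 4) = 25)
Pow(Add(Function('m')(423, Q), -355911), Rational(1, 2)) = Pow(Add(25, -355911), Rational(1, 2)) = Pow(-355886, Rational(1, 2)) = Mul(I, Pow(355886, Rational(1, 2)))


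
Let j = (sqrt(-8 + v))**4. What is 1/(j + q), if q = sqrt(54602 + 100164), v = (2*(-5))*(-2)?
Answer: -72/67015 + sqrt(154766)/134030 ≈ 0.0018608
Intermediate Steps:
v = 20 (v = -10*(-2) = 20)
j = 144 (j = (sqrt(-8 + 20))**4 = (sqrt(12))**4 = (2*sqrt(3))**4 = 144)
q = sqrt(154766) ≈ 393.40
1/(j + q) = 1/(144 + sqrt(154766))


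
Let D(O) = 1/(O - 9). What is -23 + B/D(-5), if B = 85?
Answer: -1213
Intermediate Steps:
D(O) = 1/(-9 + O)
-23 + B/D(-5) = -23 + 85/1/(-9 - 5) = -23 + 85/1/(-14) = -23 + 85/(-1/14) = -23 - 14*85 = -23 - 1190 = -1213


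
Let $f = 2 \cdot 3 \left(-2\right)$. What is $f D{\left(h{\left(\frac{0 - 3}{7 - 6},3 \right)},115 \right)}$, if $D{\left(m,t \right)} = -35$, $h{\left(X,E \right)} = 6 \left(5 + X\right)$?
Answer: $420$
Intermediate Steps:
$h{\left(X,E \right)} = 30 + 6 X$
$f = -12$ ($f = 6 \left(-2\right) = -12$)
$f D{\left(h{\left(\frac{0 - 3}{7 - 6},3 \right)},115 \right)} = \left(-12\right) \left(-35\right) = 420$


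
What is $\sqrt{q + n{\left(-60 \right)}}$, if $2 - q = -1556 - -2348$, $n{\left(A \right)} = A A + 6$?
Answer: $16 \sqrt{11} \approx 53.066$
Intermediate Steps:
$n{\left(A \right)} = 6 + A^{2}$ ($n{\left(A \right)} = A^{2} + 6 = 6 + A^{2}$)
$q = -790$ ($q = 2 - \left(-1556 - -2348\right) = 2 - \left(-1556 + 2348\right) = 2 - 792 = -790$)
$\sqrt{q + n{\left(-60 \right)}} = \sqrt{-790 + \left(6 + \left(-60\right)^{2}\right)} = \sqrt{-790 + \left(6 + 3600\right)} = \sqrt{-790 + 3606} = \sqrt{2816} = 16 \sqrt{11}$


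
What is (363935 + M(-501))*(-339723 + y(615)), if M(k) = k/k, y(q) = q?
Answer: -123413609088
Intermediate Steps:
M(k) = 1
(363935 + M(-501))*(-339723 + y(615)) = (363935 + 1)*(-339723 + 615) = 363936*(-339108) = -123413609088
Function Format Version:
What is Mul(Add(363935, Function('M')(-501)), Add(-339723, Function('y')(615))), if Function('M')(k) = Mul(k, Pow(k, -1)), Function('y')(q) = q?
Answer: -123413609088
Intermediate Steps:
Function('M')(k) = 1
Mul(Add(363935, Function('M')(-501)), Add(-339723, Function('y')(615))) = Mul(Add(363935, 1), Add(-339723, 615)) = Mul(363936, -339108) = -123413609088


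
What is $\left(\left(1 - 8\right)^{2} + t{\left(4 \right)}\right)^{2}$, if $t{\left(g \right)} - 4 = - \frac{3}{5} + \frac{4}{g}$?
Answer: $\frac{71289}{25} \approx 2851.6$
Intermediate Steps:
$t{\left(g \right)} = \frac{17}{5} + \frac{4}{g}$ ($t{\left(g \right)} = 4 + \left(- \frac{3}{5} + \frac{4}{g}\right) = 4 + \left(\left(-3\right) \frac{1}{5} + \frac{4}{g}\right) = 4 - \left(\frac{3}{5} - \frac{4}{g}\right) = \frac{17}{5} + \frac{4}{g}$)
$\left(\left(1 - 8\right)^{2} + t{\left(4 \right)}\right)^{2} = \left(\left(1 - 8\right)^{2} + \left(\frac{17}{5} + \frac{4}{4}\right)\right)^{2} = \left(\left(1 - 8\right)^{2} + \left(\frac{17}{5} + 4 \cdot \frac{1}{4}\right)\right)^{2} = \left(\left(-7\right)^{2} + \left(\frac{17}{5} + 1\right)\right)^{2} = \left(49 + \frac{22}{5}\right)^{2} = \left(\frac{267}{5}\right)^{2} = \frac{71289}{25}$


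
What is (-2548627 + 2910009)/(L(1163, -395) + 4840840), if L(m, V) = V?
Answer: 361382/4840445 ≈ 0.074659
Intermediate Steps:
(-2548627 + 2910009)/(L(1163, -395) + 4840840) = (-2548627 + 2910009)/(-395 + 4840840) = 361382/4840445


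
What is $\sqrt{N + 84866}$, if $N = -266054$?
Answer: $6 i \sqrt{5033} \approx 425.66 i$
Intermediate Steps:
$\sqrt{N + 84866} = \sqrt{-266054 + 84866} = \sqrt{-181188} = 6 i \sqrt{5033}$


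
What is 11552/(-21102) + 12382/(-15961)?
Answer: -222833218/168404511 ≈ -1.3232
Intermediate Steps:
11552/(-21102) + 12382/(-15961) = 11552*(-1/21102) + 12382*(-1/15961) = -5776/10551 - 12382/15961 = -222833218/168404511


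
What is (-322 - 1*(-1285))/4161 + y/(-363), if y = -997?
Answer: 1499362/503481 ≈ 2.9780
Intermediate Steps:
(-322 - 1*(-1285))/4161 + y/(-363) = (-322 - 1*(-1285))/4161 - 997/(-363) = (-322 + 1285)*(1/4161) - 997*(-1/363) = 963*(1/4161) + 997/363 = 321/1387 + 997/363 = 1499362/503481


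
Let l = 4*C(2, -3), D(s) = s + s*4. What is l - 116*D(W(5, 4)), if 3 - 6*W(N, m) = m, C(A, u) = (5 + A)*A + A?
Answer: 482/3 ≈ 160.67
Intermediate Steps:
C(A, u) = A + A*(5 + A) (C(A, u) = A*(5 + A) + A = A + A*(5 + A))
W(N, m) = ½ - m/6
D(s) = 5*s (D(s) = s + 4*s = 5*s)
l = 64 (l = 4*(2*(6 + 2)) = 4*(2*8) = 4*16 = 64)
l - 116*D(W(5, 4)) = 64 - 580*(½ - ⅙*4) = 64 - 580*(½ - ⅔) = 64 - 580*(-1)/6 = 64 - 116*(-⅚) = 64 + 290/3 = 482/3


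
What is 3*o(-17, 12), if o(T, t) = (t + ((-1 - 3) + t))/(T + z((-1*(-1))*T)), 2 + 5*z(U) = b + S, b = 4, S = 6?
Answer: -300/77 ≈ -3.8961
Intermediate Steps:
z(U) = 8/5 (z(U) = -2/5 + (4 + 6)/5 = -2/5 + (1/5)*10 = -2/5 + 2 = 8/5)
o(T, t) = (-4 + 2*t)/(8/5 + T) (o(T, t) = (t + ((-1 - 3) + t))/(T + 8/5) = (t + (-4 + t))/(8/5 + T) = (-4 + 2*t)/(8/5 + T))
3*o(-17, 12) = 3*(10*(-2 + 12)/(8 + 5*(-17))) = 3*(10*10/(8 - 85)) = 3*(10*10/(-77)) = 3*(10*(-1/77)*10) = 3*(-100/77) = -300/77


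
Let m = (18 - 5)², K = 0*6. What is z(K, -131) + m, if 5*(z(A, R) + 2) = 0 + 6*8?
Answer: 883/5 ≈ 176.60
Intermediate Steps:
K = 0
z(A, R) = 38/5 (z(A, R) = -2 + (0 + 6*8)/5 = -2 + (0 + 48)/5 = -2 + (⅕)*48 = -2 + 48/5 = 38/5)
m = 169 (m = 13² = 169)
z(K, -131) + m = 38/5 + 169 = 883/5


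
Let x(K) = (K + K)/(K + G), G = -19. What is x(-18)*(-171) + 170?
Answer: 134/37 ≈ 3.6216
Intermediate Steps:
x(K) = 2*K/(-19 + K) (x(K) = (K + K)/(K - 19) = (2*K)/(-19 + K) = 2*K/(-19 + K))
x(-18)*(-171) + 170 = (2*(-18)/(-19 - 18))*(-171) + 170 = (2*(-18)/(-37))*(-171) + 170 = (2*(-18)*(-1/37))*(-171) + 170 = (36/37)*(-171) + 170 = -6156/37 + 170 = 134/37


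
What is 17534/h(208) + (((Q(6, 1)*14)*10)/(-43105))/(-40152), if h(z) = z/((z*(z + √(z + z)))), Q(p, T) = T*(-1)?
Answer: 45086978659007/12362514 + 70136*√26 ≈ 4.0047e+6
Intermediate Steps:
Q(p, T) = -T
h(z) = 1/(z + √2*√z) (h(z) = z/((z*(z + √(2*z)))) = z/((z*(z + √2*√z))) = z*(1/(z*(z + √2*√z))) = 1/(z + √2*√z))
17534/h(208) + (((Q(6, 1)*14)*10)/(-43105))/(-40152) = 17534/(1/(208 + √2*√208)) + (((-1*1*14)*10)/(-43105))/(-40152) = 17534/(1/(208 + √2*(4*√13))) + ((-1*14*10)*(-1/43105))*(-1/40152) = 17534/(1/(208 + 4*√26)) + (-14*10*(-1/43105))*(-1/40152) = 17534*(208 + 4*√26) - 140*(-1/43105)*(-1/40152) = (3647072 + 70136*√26) + (28/8621)*(-1/40152) = (3647072 + 70136*√26) - 1/12362514 = 45086978659007/12362514 + 70136*√26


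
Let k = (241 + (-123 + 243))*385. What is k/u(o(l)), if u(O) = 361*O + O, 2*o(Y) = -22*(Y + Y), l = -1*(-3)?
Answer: -12635/2172 ≈ -5.8172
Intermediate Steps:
l = 3
o(Y) = -22*Y (o(Y) = (-22*(Y + Y))/2 = (-44*Y)/2 = -22*Y)
k = 138985 (k = (241 + 120)*385 = 361*385 = 138985)
u(O) = 362*O
k/u(o(l)) = 138985/((362*(-22*3))) = 138985/((362*(-66))) = 138985/(-23892) = 138985*(-1/23892) = -12635/2172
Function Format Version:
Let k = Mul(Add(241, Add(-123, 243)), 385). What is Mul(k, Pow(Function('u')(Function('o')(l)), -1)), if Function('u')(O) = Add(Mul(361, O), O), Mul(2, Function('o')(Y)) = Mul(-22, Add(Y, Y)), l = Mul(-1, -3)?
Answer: Rational(-12635, 2172) ≈ -5.8172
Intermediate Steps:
l = 3
Function('o')(Y) = Mul(-22, Y) (Function('o')(Y) = Mul(Rational(1, 2), Mul(-22, Add(Y, Y))) = Mul(Rational(1, 2), Mul(-22, Mul(2, Y))) = Mul(Rational(1, 2), Mul(-44, Y)) = Mul(-22, Y))
k = 138985 (k = Mul(Add(241, 120), 385) = Mul(361, 385) = 138985)
Function('u')(O) = Mul(362, O)
Mul(k, Pow(Function('u')(Function('o')(l)), -1)) = Mul(138985, Pow(Mul(362, Mul(-22, 3)), -1)) = Mul(138985, Pow(Mul(362, -66), -1)) = Mul(138985, Pow(-23892, -1)) = Mul(138985, Rational(-1, 23892)) = Rational(-12635, 2172)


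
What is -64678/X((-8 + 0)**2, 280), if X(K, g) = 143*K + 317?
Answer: -64678/9469 ≈ -6.8305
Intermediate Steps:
X(K, g) = 317 + 143*K
-64678/X((-8 + 0)**2, 280) = -64678/(317 + 143*(-8 + 0)**2) = -64678/(317 + 143*(-8)**2) = -64678/(317 + 143*64) = -64678/(317 + 9152) = -64678/9469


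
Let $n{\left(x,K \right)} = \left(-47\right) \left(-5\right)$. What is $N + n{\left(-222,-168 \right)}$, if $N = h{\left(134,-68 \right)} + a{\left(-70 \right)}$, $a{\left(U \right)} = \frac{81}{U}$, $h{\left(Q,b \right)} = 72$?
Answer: $\frac{21409}{70} \approx 305.84$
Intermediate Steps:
$n{\left(x,K \right)} = 235$
$N = \frac{4959}{70}$ ($N = 72 + \frac{81}{-70} = 72 + 81 \left(- \frac{1}{70}\right) = 72 - \frac{81}{70} = \frac{4959}{70} \approx 70.843$)
$N + n{\left(-222,-168 \right)} = \frac{4959}{70} + 235 = \frac{21409}{70}$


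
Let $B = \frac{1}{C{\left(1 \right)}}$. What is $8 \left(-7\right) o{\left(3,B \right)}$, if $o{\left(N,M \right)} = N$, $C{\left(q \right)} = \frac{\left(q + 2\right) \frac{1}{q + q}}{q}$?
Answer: $-168$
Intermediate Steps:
$C{\left(q \right)} = \frac{2 + q}{2 q^{2}}$ ($C{\left(q \right)} = \frac{\left(2 + q\right) \frac{1}{2 q}}{q} = \frac{\frac{1}{2} \frac{1}{q} \left(2 + q\right)}{q} = \frac{2 + q}{2 q^{2}}$)
$B = \frac{2}{3}$ ($B = \frac{1}{\frac{1}{2} \cdot 1^{-2} \left(2 + 1\right)} = \frac{1}{\frac{1}{2} \cdot 1 \cdot 3} = \frac{1}{\frac{3}{2}} = \frac{2}{3} \approx 0.66667$)
$8 \left(-7\right) o{\left(3,B \right)} = 8 \left(-7\right) 3 = \left(-56\right) 3 = -168$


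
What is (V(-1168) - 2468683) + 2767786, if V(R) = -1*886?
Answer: 298217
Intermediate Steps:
V(R) = -886
(V(-1168) - 2468683) + 2767786 = (-886 - 2468683) + 2767786 = -2469569 + 2767786 = 298217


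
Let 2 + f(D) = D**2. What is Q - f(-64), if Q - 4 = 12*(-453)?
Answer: -9526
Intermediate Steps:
Q = -5432 (Q = 4 + 12*(-453) = 4 - 5436 = -5432)
f(D) = -2 + D**2
Q - f(-64) = -5432 - (-2 + (-64)**2) = -5432 - (-2 + 4096) = -5432 - 1*4094 = -5432 - 4094 = -9526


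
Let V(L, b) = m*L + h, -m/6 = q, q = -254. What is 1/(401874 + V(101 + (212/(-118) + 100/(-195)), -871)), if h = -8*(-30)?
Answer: 767/423781634 ≈ 1.8099e-6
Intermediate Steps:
m = 1524 (m = -6*(-254) = 1524)
h = 240
V(L, b) = 240 + 1524*L (V(L, b) = 1524*L + 240 = 240 + 1524*L)
1/(401874 + V(101 + (212/(-118) + 100/(-195)), -871)) = 1/(401874 + (240 + 1524*(101 + (212/(-118) + 100/(-195))))) = 1/(401874 + (240 + 1524*(101 + (212*(-1/118) + 100*(-1/195))))) = 1/(401874 + (240 + 1524*(101 + (-106/59 - 20/39)))) = 1/(401874 + (240 + 1524*(101 - 5314/2301))) = 1/(401874 + (240 + 1524*(227087/2301))) = 1/(401874 + (240 + 115360196/767)) = 1/(401874 + 115544276/767) = 1/(423781634/767) = 767/423781634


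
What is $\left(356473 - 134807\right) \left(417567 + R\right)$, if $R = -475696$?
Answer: $-12885222914$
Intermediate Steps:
$\left(356473 - 134807\right) \left(417567 + R\right) = \left(356473 - 134807\right) \left(417567 - 475696\right) = 221666 \left(-58129\right) = -12885222914$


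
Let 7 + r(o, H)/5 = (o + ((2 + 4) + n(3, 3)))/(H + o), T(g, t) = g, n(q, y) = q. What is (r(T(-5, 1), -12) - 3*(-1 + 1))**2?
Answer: 378225/289 ≈ 1308.7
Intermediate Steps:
r(o, H) = -35 + 5*(9 + o)/(H + o) (r(o, H) = -35 + 5*((o + ((2 + 4) + 3))/(H + o)) = -35 + 5*((o + (6 + 3))/(H + o)) = -35 + 5*((o + 9)/(H + o)) = -35 + 5*((9 + o)/(H + o)) = -35 + 5*(9 + o)/(H + o))
(r(T(-5, 1), -12) - 3*(-1 + 1))**2 = (5*(9 - 7*(-12) - 6*(-5))/(-12 - 5) - 3*(-1 + 1))**2 = (5*(9 + 84 + 30)/(-17) - 3*0)**2 = (5*(-1/17)*123 + 0)**2 = (-615/17 + 0)**2 = (-615/17)**2 = 378225/289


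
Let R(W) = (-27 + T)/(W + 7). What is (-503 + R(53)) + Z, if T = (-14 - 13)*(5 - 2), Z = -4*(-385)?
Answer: 5176/5 ≈ 1035.2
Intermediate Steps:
Z = 1540
T = -81 (T = -27*3 = -81)
R(W) = -108/(7 + W) (R(W) = (-27 - 81)/(W + 7) = -108/(7 + W))
(-503 + R(53)) + Z = (-503 - 108/(7 + 53)) + 1540 = (-503 - 108/60) + 1540 = (-503 - 108*1/60) + 1540 = (-503 - 9/5) + 1540 = -2524/5 + 1540 = 5176/5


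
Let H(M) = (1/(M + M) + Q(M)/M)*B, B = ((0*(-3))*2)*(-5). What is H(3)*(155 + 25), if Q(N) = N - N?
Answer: 0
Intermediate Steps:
Q(N) = 0
B = 0 (B = (0*2)*(-5) = 0*(-5) = 0)
H(M) = 0 (H(M) = (1/(M + M) + 0/M)*0 = (1/(2*M) + 0)*0 = (1/(2*M))*0 = 0)
H(3)*(155 + 25) = 0*(155 + 25) = 0*180 = 0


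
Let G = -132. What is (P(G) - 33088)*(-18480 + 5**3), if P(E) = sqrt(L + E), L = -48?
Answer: 607330240 - 110130*I*sqrt(5) ≈ 6.0733e+8 - 2.4626e+5*I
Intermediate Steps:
P(E) = sqrt(-48 + E)
(P(G) - 33088)*(-18480 + 5**3) = (sqrt(-48 - 132) - 33088)*(-18480 + 5**3) = (sqrt(-180) - 33088)*(-18480 + 125) = (6*I*sqrt(5) - 33088)*(-18355) = (-33088 + 6*I*sqrt(5))*(-18355) = 607330240 - 110130*I*sqrt(5)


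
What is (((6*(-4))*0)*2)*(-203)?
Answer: 0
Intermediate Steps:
(((6*(-4))*0)*2)*(-203) = (-24*0*2)*(-203) = (0*2)*(-203) = 0*(-203) = 0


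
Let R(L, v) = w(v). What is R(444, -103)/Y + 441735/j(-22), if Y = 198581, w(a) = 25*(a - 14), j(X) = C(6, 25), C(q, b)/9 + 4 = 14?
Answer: 5847994319/1191486 ≈ 4908.1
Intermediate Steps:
C(q, b) = 90 (C(q, b) = -36 + 9*14 = -36 + 126 = 90)
j(X) = 90
w(a) = -350 + 25*a (w(a) = 25*(-14 + a) = -350 + 25*a)
R(L, v) = -350 + 25*v
R(444, -103)/Y + 441735/j(-22) = (-350 + 25*(-103))/198581 + 441735/90 = (-350 - 2575)*(1/198581) + 441735*(1/90) = -2925*1/198581 + 29449/6 = -2925/198581 + 29449/6 = 5847994319/1191486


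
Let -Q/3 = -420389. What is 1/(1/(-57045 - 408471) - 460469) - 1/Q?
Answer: -801449104177/270338318713034835 ≈ -2.9646e-6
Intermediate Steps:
Q = 1261167 (Q = -3*(-420389) = 1261167)
1/(1/(-57045 - 408471) - 460469) - 1/Q = 1/(1/(-57045 - 408471) - 460469) - 1/1261167 = 1/(1/(-465516) - 460469) - 1*1/1261167 = 1/(-1/465516 - 460469) - 1/1261167 = 1/(-214355687005/465516) - 1/1261167 = -465516/214355687005 - 1/1261167 = -801449104177/270338318713034835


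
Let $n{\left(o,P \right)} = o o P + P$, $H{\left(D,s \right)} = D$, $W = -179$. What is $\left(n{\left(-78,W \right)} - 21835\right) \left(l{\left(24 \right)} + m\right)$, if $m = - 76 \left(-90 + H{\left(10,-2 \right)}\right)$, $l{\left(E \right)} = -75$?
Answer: $-6671855250$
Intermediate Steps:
$m = 6080$ ($m = - 76 \left(-90 + 10\right) = \left(-76\right) \left(-80\right) = 6080$)
$n{\left(o,P \right)} = P + P o^{2}$ ($n{\left(o,P \right)} = o^{2} P + P = P o^{2} + P = P + P o^{2}$)
$\left(n{\left(-78,W \right)} - 21835\right) \left(l{\left(24 \right)} + m\right) = \left(- 179 \left(1 + \left(-78\right)^{2}\right) - 21835\right) \left(-75 + 6080\right) = \left(- 179 \left(1 + 6084\right) - 21835\right) 6005 = \left(\left(-179\right) 6085 - 21835\right) 6005 = \left(-1089215 - 21835\right) 6005 = \left(-1111050\right) 6005 = -6671855250$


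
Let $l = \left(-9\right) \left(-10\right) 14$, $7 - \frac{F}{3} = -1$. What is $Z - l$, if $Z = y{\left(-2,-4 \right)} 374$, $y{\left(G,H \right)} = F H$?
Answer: $-37164$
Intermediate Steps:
$F = 24$ ($F = 21 - -3 = 21 + 3 = 24$)
$y{\left(G,H \right)} = 24 H$
$Z = -35904$ ($Z = 24 \left(-4\right) 374 = \left(-96\right) 374 = -35904$)
$l = 1260$ ($l = 90 \cdot 14 = 1260$)
$Z - l = -35904 - 1260 = -37164$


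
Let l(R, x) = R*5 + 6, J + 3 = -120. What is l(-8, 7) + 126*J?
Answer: -15532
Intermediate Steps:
J = -123 (J = -3 - 120 = -123)
l(R, x) = 6 + 5*R (l(R, x) = 5*R + 6 = 6 + 5*R)
l(-8, 7) + 126*J = (6 + 5*(-8)) + 126*(-123) = (6 - 40) - 15498 = -34 - 15498 = -15532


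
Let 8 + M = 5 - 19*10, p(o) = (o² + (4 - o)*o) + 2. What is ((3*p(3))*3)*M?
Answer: -24318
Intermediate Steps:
p(o) = 2 + o² + o*(4 - o) (p(o) = (o² + o*(4 - o)) + 2 = 2 + o² + o*(4 - o))
M = -193 (M = -8 + (5 - 19*10) = -8 + (5 - 190) = -8 - 185 = -193)
((3*p(3))*3)*M = ((3*(2 + 4*3))*3)*(-193) = ((3*(2 + 12))*3)*(-193) = ((3*14)*3)*(-193) = (42*3)*(-193) = 126*(-193) = -24318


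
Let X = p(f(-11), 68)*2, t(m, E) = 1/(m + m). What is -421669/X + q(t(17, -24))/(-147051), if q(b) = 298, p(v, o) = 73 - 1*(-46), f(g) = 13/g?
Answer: -62006919043/34998138 ≈ -1771.7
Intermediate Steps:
p(v, o) = 119 (p(v, o) = 73 + 46 = 119)
t(m, E) = 1/(2*m)
X = 238 (X = 119*2 = 238)
-421669/X + q(t(17, -24))/(-147051) = -421669/238 + 298/(-147051) = -421669*1/238 + 298*(-1/147051) = -421669/238 - 298/147051 = -62006919043/34998138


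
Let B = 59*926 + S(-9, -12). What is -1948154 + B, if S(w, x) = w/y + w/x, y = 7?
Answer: -53018575/28 ≈ -1.8935e+6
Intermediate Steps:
S(w, x) = w/7 + w/x
B = 1529737/28 (B = 59*926 + ((⅐)*(-9) - 9/(-12)) = 54634 + (-9/7 - 9*(-1/12)) = 54634 + (-9/7 + ¾) = 54634 - 15/28 = 1529737/28 ≈ 54633.)
-1948154 + B = -1948154 + 1529737/28 = -53018575/28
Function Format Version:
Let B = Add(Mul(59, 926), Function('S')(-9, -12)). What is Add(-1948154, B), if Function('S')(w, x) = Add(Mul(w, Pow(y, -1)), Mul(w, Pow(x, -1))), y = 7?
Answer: Rational(-53018575, 28) ≈ -1.8935e+6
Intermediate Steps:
Function('S')(w, x) = Add(Mul(Rational(1, 7), w), Mul(w, Pow(x, -1))) (Function('S')(w, x) = Add(Mul(w, Pow(7, -1)), Mul(w, Pow(x, -1))) = Add(Mul(w, Rational(1, 7)), Mul(w, Pow(x, -1))) = Add(Mul(Rational(1, 7), w), Mul(w, Pow(x, -1))))
B = Rational(1529737, 28) (B = Add(Mul(59, 926), Add(Mul(Rational(1, 7), -9), Mul(-9, Pow(-12, -1)))) = Add(54634, Add(Rational(-9, 7), Mul(-9, Rational(-1, 12)))) = Add(54634, Add(Rational(-9, 7), Rational(3, 4))) = Add(54634, Rational(-15, 28)) = Rational(1529737, 28) ≈ 54633.)
Add(-1948154, B) = Add(-1948154, Rational(1529737, 28)) = Rational(-53018575, 28)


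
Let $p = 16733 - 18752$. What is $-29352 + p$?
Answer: $-31371$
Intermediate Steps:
$p = -2019$
$-29352 + p = -29352 - 2019 = -31371$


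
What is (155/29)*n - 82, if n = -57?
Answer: -11213/29 ≈ -386.66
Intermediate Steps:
(155/29)*n - 82 = (155/29)*(-57) - 82 = -8835/29 - 82 = -11213/29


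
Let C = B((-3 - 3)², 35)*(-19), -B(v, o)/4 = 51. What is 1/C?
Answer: 1/3876 ≈ 0.00025800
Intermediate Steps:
B(v, o) = -204 (B(v, o) = -4*51 = -204)
C = 3876 (C = -204*(-19) = 3876)
1/C = 1/3876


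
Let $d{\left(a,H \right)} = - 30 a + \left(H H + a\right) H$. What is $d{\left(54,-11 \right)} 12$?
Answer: $-42540$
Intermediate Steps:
$d{\left(a,H \right)} = - 30 a + H \left(a + H^{2}\right)$ ($d{\left(a,H \right)} = - 30 a + \left(H^{2} + a\right) H = - 30 a + \left(a + H^{2}\right) H = - 30 a + H \left(a + H^{2}\right)$)
$d{\left(54,-11 \right)} 12 = \left(\left(-11\right)^{3} - 1620 - 594\right) 12 = \left(-1331 - 1620 - 594\right) 12 = \left(-3545\right) 12 = -42540$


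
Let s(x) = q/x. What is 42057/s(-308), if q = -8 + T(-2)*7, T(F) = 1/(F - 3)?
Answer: 64767780/47 ≈ 1.3780e+6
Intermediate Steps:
T(F) = 1/(-3 + F)
q = -47/5 (q = -8 + 7/(-3 - 2) = -8 + 7/(-5) = -8 - ⅕*7 = -8 - 7/5 = -47/5 ≈ -9.4000)
s(x) = -47/(5*x)
42057/s(-308) = 42057/((-47/5/(-308))) = 42057/((-47/5*(-1/308))) = 42057/(47/1540) = 42057*(1540/47) = 64767780/47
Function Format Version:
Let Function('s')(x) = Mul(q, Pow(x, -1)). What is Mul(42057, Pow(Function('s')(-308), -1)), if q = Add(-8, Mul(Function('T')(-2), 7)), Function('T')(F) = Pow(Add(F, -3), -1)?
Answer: Rational(64767780, 47) ≈ 1.3780e+6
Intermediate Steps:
Function('T')(F) = Pow(Add(-3, F), -1)
q = Rational(-47, 5) (q = Add(-8, Mul(Pow(Add(-3, -2), -1), 7)) = Add(-8, Mul(Pow(-5, -1), 7)) = Add(-8, Mul(Rational(-1, 5), 7)) = Add(-8, Rational(-7, 5)) = Rational(-47, 5) ≈ -9.4000)
Function('s')(x) = Mul(Rational(-47, 5), Pow(x, -1))
Mul(42057, Pow(Function('s')(-308), -1)) = Mul(42057, Pow(Mul(Rational(-47, 5), Pow(-308, -1)), -1)) = Mul(42057, Pow(Mul(Rational(-47, 5), Rational(-1, 308)), -1)) = Mul(42057, Pow(Rational(47, 1540), -1)) = Mul(42057, Rational(1540, 47)) = Rational(64767780, 47)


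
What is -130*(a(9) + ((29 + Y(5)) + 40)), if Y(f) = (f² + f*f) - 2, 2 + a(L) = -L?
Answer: -13780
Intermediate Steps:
a(L) = -2 - L
Y(f) = -2 + 2*f² (Y(f) = (f² + f²) - 2 = 2*f² - 2 = -2 + 2*f²)
-130*(a(9) + ((29 + Y(5)) + 40)) = -130*((-2 - 1*9) + ((29 + (-2 + 2*5²)) + 40)) = -130*((-2 - 9) + ((29 + (-2 + 2*25)) + 40)) = -130*(-11 + ((29 + (-2 + 50)) + 40)) = -130*(-11 + ((29 + 48) + 40)) = -130*(-11 + (77 + 40)) = -130*(-11 + 117) = -130*106 = -13780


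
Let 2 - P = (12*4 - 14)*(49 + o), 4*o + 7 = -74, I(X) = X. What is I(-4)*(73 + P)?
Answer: 3610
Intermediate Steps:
o = -81/4 (o = -7/4 + (¼)*(-74) = -7/4 - 37/2 = -81/4 ≈ -20.250)
P = -1951/2 (P = 2 - (12*4 - 14)*(49 - 81/4) = 2 - (48 - 14)*115/4 = 2 - 34*115/4 = 2 - 1*1955/2 = 2 - 1955/2 = -1951/2 ≈ -975.50)
I(-4)*(73 + P) = -4*(73 - 1951/2) = -4*(-1805/2) = 3610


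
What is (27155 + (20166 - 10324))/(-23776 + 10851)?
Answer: -36997/12925 ≈ -2.8624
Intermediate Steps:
(27155 + (20166 - 10324))/(-23776 + 10851) = (27155 + 9842)/(-12925) = 36997*(-1/12925) = -36997/12925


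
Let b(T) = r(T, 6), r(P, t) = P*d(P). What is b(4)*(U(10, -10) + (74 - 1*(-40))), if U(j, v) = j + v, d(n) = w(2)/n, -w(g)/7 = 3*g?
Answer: -4788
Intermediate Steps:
w(g) = -21*g
d(n) = -42/n (d(n) = (-21*2)/n = -42/n)
r(P, t) = -42 (r(P, t) = P*(-42/P) = -42)
b(T) = -42
b(4)*(U(10, -10) + (74 - 1*(-40))) = -42*((10 - 10) + (74 - 1*(-40))) = -42*(0 + (74 + 40)) = -42*(0 + 114) = -42*114 = -4788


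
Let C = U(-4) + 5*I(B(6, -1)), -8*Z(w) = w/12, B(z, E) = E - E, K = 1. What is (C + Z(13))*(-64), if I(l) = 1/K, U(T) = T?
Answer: -166/3 ≈ -55.333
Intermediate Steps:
B(z, E) = 0
I(l) = 1 (I(l) = 1/1 = 1)
Z(w) = -w/96 (Z(w) = -w/(8*12) = -w/96)
C = 1 (C = -4 + 5*1 = -4 + 5 = 1)
(C + Z(13))*(-64) = (1 - 1/96*13)*(-64) = (1 - 13/96)*(-64) = (83/96)*(-64) = -166/3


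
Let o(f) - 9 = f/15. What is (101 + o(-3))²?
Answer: 301401/25 ≈ 12056.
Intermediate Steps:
o(f) = 9 + f/15
(101 + o(-3))² = (101 + (9 + (1/15)*(-3)))² = (101 + (9 - ⅕))² = (101 + 44/5)² = (549/5)² = 301401/25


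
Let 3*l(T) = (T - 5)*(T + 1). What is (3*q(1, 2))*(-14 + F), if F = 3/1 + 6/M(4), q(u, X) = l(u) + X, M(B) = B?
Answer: 19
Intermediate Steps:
l(T) = (1 + T)*(-5 + T)/3 (l(T) = ((T - 5)*(T + 1))/3 = ((-5 + T)*(1 + T))/3 = ((1 + T)*(-5 + T))/3 = (1 + T)*(-5 + T)/3)
q(u, X) = -5/3 + X - 4*u/3 + u²/3 (q(u, X) = (-5/3 - 4*u/3 + u²/3) + X = -5/3 + X - 4*u/3 + u²/3)
F = 9/2 (F = 3/1 + 6/4 = 3*1 + 6*(¼) = 3 + 3/2 = 9/2 ≈ 4.5000)
(3*q(1, 2))*(-14 + F) = (3*(-5/3 + 2 - 4/3*1 + (⅓)*1²))*(-14 + 9/2) = (3*(-5/3 + 2 - 4/3 + (⅓)*1))*(-19/2) = (3*(-5/3 + 2 - 4/3 + ⅓))*(-19/2) = (3*(-⅔))*(-19/2) = -2*(-19/2) = 19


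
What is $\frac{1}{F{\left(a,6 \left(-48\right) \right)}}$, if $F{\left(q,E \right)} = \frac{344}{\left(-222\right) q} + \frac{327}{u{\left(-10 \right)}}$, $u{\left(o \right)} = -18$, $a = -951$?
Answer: $- \frac{211122}{3835039} \approx -0.055051$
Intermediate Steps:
$F{\left(q,E \right)} = - \frac{109}{6} - \frac{172}{111 q}$ ($F{\left(q,E \right)} = \frac{344}{\left(-222\right) q} + \frac{327}{-18} = 344 \left(- \frac{1}{222 q}\right) + 327 \left(- \frac{1}{18}\right) = - \frac{172}{111 q} - \frac{109}{6} = - \frac{109}{6} - \frac{172}{111 q}$)
$\frac{1}{F{\left(a,6 \left(-48\right) \right)}} = \frac{1}{\frac{1}{222} \frac{1}{-951} \left(-344 - -3835383\right)} = \frac{1}{\frac{1}{222} \left(- \frac{1}{951}\right) \left(-344 + 3835383\right)} = \frac{1}{\frac{1}{222} \left(- \frac{1}{951}\right) 3835039} = \frac{1}{- \frac{3835039}{211122}} = - \frac{211122}{3835039}$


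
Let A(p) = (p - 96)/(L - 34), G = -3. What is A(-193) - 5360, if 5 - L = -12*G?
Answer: -348111/65 ≈ -5355.6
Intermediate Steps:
L = -31 (L = 5 - (-12)*(-3) = 5 - 1*36 = 5 - 36 = -31)
A(p) = 96/65 - p/65 (A(p) = (p - 96)/(-31 - 34) = (-96 + p)/(-65) = (-96 + p)*(-1/65) = 96/65 - p/65)
A(-193) - 5360 = (96/65 - 1/65*(-193)) - 5360 = (96/65 + 193/65) - 5360 = 289/65 - 5360 = -348111/65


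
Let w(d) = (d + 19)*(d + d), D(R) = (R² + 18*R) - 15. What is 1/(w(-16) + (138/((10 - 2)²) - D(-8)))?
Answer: 32/37 ≈ 0.86486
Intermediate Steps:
D(R) = -15 + R² + 18*R
w(d) = 2*d*(19 + d) (w(d) = (19 + d)*(2*d) = 2*d*(19 + d))
1/(w(-16) + (138/((10 - 2)²) - D(-8))) = 1/(2*(-16)*(19 - 16) + (138/((10 - 2)²) - (-15 + (-8)² + 18*(-8)))) = 1/(2*(-16)*3 + (138/(8²) - (-15 + 64 - 144))) = 1/(-96 + (138/64 - 1*(-95))) = 1/(-96 + (138*(1/64) + 95)) = 1/(-96 + (69/32 + 95)) = 1/(-96 + 3109/32) = 1/(37/32) = 32/37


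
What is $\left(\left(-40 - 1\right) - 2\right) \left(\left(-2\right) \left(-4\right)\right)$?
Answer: $-344$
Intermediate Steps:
$\left(\left(-40 - 1\right) - 2\right) \left(\left(-2\right) \left(-4\right)\right) = \left(-41 - 2\right) 8 = \left(-43\right) 8 = -344$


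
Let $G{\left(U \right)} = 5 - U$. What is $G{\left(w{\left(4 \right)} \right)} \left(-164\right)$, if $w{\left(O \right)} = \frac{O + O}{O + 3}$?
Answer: $- \frac{4428}{7} \approx -632.57$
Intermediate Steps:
$w{\left(O \right)} = \frac{2 O}{3 + O}$
$G{\left(w{\left(4 \right)} \right)} \left(-164\right) = \left(5 - 2 \cdot 4 \frac{1}{3 + 4}\right) \left(-164\right) = \left(5 - 2 \cdot 4 \cdot \frac{1}{7}\right) \left(-164\right) = \left(5 - \frac{8}{7}\right) \left(-164\right) = \frac{27}{7} \left(-164\right) = - \frac{4428}{7}$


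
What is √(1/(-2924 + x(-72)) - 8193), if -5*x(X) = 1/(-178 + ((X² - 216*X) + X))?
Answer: I*√81660032504127308327/99835107 ≈ 90.515*I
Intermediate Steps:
x(X) = -1/(5*(-178 + X² - 215*X)) (x(X) = -1/(5*(-178 + ((X² - 216*X) + X))) = -1/(5*(-178 + (X² - 215*X))) = -1/(5*(-178 + X² - 215*X)))
√(1/(-2924 + x(-72)) - 8193) = √(1/(-2924 + 1/(5*(178 - 1*(-72)² + 215*(-72)))) - 8193) = √(1/(-2924 + 1/(5*(178 - 1*5184 - 15480))) - 8193) = √(1/(-2924 + 1/(5*(178 - 5184 - 15480))) - 8193) = √(1/(-2924 + (⅕)/(-20486)) - 8193) = √(1/(-2924 + (⅕)*(-1/20486)) - 8193) = √(1/(-2924 - 1/102430) - 8193) = √(1/(-299505321/102430) - 8193) = √(-102430/299505321 - 8193) = √(-2453847197383/299505321) = I*√81660032504127308327/99835107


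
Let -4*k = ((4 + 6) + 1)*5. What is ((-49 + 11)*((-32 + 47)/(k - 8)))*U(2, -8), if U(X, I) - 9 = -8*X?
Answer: -5320/29 ≈ -183.45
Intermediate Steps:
k = -55/4 (k = -((4 + 6) + 1)*5/4 = -(10 + 1)*5/4 = -11*5/4 = -1/4*55 = -55/4 ≈ -13.750)
U(X, I) = 9 - 8*X
((-49 + 11)*((-32 + 47)/(k - 8)))*U(2, -8) = ((-49 + 11)*((-32 + 47)/(-55/4 - 8)))*(9 - 8*2) = (-570/(-87/4))*(9 - 16) = -570*(-4)/87*(-7) = -38*(-20/29)*(-7) = (760/29)*(-7) = -5320/29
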